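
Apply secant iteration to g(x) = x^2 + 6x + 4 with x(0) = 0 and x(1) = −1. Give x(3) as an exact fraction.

−16/21

g(0) = 4, g(−1) = −1. x(2) = (−1) − (−1)·((−1) − 0)/((−1) − 4) = −4/5.
g(−1) = −1, g(−4/5) = −4/25. x(3) = (−4/5) − (−4/25)·((−4/5) − (−1))/((−4/25) − (−1)) = −16/21.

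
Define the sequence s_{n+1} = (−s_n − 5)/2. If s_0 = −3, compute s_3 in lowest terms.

s_1 = (−(−3) − 5)/2 = −1.
s_2 = (−(−1) − 5)/2 = −2.
s_3 = (−(−2) − 5)/2 = −3/2.

−3/2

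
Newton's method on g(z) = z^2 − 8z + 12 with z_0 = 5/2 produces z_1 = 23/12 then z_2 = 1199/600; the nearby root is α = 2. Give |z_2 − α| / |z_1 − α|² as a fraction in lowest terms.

6/25

z_1 − α = 23/12 − 2 = −1/12, so |z_1 − α| = 1/12.
z_2 − α = 1199/600 − 2 = −1/600, so |z_2 − α| = 1/600.
|z_1 − α|² = 1/144.
Ratio = (1/600) / (1/144) = 6/25.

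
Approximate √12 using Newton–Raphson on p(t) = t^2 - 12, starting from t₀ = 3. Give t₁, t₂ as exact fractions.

t₁ = 7/2, t₂ = 97/28

p'(t) = 2t.
p(3) = -3, p'(3) = 6, so t₁ = 3 - (-3)/6 = 7/2.
p(7/2) = 1/4, p'(7/2) = 7, so t₂ = (7/2) - (1/4)/7 = 97/28.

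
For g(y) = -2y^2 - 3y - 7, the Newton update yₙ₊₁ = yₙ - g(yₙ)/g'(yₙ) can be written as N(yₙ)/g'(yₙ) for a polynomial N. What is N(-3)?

-11

g'(y) = -4y - 3.
N(y) = y·g'(y) - g(y) = y·(-4y - 3) - (-2y^2 - 3y - 7) = -2y^2 + 7.
N(-3) = -11.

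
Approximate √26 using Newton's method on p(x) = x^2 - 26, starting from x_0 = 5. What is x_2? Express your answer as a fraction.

5201/1020

p'(x) = 2x.
p(5) = -1, p'(5) = 10, so x_1 = 5 - (-1)/10 = 51/10.
p(51/10) = 1/100, p'(51/10) = 51/5, so x_2 = (51/10) - (1/100)/(51/5) = 5201/1020.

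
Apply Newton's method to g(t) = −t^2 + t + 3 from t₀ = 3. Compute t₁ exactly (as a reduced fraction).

g'(t) = −2t + 1.
g(3) = −3, g'(3) = −5, so t₁ = 3 − (−3)/(−5) = 12/5.

12/5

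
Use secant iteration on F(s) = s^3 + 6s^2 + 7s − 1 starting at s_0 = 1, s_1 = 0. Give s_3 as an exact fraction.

196/1457

F(1) = 13, F(0) = −1. s_2 = 0 − (−1)·(0 − 1)/((−1) − 13) = 1/14.
F(0) = −1, F(1/14) = −1287/2744. s_3 = (1/14) − (−1287/2744)·((1/14) − 0)/((−1287/2744) − (−1)) = 196/1457.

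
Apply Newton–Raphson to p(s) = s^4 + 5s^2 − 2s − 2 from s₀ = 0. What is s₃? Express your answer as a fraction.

−18067/37792

p'(s) = 4s^3 + 10s − 2.
p(0) = −2, p'(0) = −2, so s₁ = 0 − (−2)/(−2) = −1.
p(−1) = 6, p'(−1) = −16, so s₂ = (−1) − 6/(−16) = −5/8.
p(−5/8) = 5553/4096, p'(−5/8) = −1181/128, so s₃ = (−5/8) − (5553/4096)/(−1181/128) = −18067/37792.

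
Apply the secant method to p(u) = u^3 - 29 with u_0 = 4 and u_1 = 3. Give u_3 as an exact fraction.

p(4) = 35, p(3) = -2. u_2 = 3 - (-2)·(3 - 4)/((-2) - 35) = 113/37.
p(3) = -2, p(113/37) = -26040/50653. u_3 = (113/37) - (-26040/50653)·((113/37) - 3)/((-26040/50653) - (-2)) = 115637/37633.

115637/37633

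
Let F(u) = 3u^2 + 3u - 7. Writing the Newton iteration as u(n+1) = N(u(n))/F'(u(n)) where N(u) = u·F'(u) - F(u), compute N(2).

19

F'(u) = 6u + 3.
N(u) = u·F'(u) - F(u) = u·(6u + 3) - (3u^2 + 3u - 7) = 3u^2 + 7.
N(2) = 19.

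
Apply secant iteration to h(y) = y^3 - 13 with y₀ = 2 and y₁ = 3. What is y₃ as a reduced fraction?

17593/7549

h(2) = -5, h(3) = 14. y₂ = 3 - 14·(3 - 2)/(14 - (-5)) = 43/19.
h(3) = 14, h(43/19) = -9660/6859. y₃ = (43/19) - (-9660/6859)·((43/19) - 3)/((-9660/6859) - 14) = 17593/7549.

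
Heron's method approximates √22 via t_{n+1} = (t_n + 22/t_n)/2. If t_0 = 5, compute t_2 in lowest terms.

t_1 = (5 + 22/5)/2 = 47/10.
t_2 = (47/10 + 22/(47/10))/2 = 4409/940.

4409/940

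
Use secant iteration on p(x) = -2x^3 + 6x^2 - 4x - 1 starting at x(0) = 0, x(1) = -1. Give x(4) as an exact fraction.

p(0) = -1, p(-1) = 11. x(2) = (-1) - 11·((-1) - 0)/(11 - (-1)) = -1/12.
p(-1) = 11, p(-1/12) = -539/864. x(3) = (-1/12) - (-539/864)·((-1/12) - (-1))/((-539/864) - 11) = -11/83.
p(-1/12) = -539/864, p(-11/83) = -205751/571787. x(4) = (-11/83) - (-205751/571787)·((-11/83) - (-1/12))/((-205751/571787) - (-539/864)) = -531241/2661721.

-531241/2661721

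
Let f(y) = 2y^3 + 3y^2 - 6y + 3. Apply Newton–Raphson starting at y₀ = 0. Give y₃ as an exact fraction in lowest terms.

f'(y) = 6y^2 + 6y - 6.
f(0) = 3, f'(0) = -6, so y₁ = 0 - 3/(-6) = 1/2.
f(1/2) = 1, f'(1/2) = -3/2, so y₂ = (1/2) - 1/(-3/2) = 7/6.
f(7/6) = 88/27, f'(7/6) = 55/6, so y₃ = (7/6) - (88/27)/(55/6) = 73/90.

73/90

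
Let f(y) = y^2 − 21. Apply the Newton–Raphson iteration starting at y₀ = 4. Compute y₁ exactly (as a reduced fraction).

f'(y) = 2y.
f(4) = −5, f'(4) = 8, so y₁ = 4 − (−5)/8 = 37/8.

37/8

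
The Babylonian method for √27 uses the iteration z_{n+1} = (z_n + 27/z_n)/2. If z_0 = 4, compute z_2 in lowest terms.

z_1 = (4 + 27/4)/2 = 43/8.
z_2 = (43/8 + 27/(43/8))/2 = 3577/688.

3577/688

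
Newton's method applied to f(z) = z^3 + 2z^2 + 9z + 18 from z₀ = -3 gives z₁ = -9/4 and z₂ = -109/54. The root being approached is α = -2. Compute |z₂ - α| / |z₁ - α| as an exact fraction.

z₁ - α = -9/4 - (-2) = -9/4 + 2 = -1/4, so |z₁ - α| = 1/4.
z₂ - α = -109/54 - (-2) = -109/54 + 2 = -1/54, so |z₂ - α| = 1/54.
Ratio = (1/54) / (1/4) = 2/27.

2/27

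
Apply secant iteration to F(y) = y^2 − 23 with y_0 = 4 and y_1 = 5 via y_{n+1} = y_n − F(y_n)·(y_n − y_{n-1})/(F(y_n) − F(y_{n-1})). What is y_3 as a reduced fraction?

211/44

F(4) = −7, F(5) = 2. y_2 = 5 − 2·(5 − 4)/(2 − (−7)) = 43/9.
F(5) = 2, F(43/9) = −14/81. y_3 = (43/9) − (−14/81)·((43/9) − 5)/((−14/81) − 2) = 211/44.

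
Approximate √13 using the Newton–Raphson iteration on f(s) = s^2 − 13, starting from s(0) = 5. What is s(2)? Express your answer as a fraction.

343/95

f'(s) = 2s.
f(5) = 12, f'(5) = 10, so s(1) = 5 − 12/10 = 19/5.
f(19/5) = 36/25, f'(19/5) = 38/5, so s(2) = (19/5) − (36/25)/(38/5) = 343/95.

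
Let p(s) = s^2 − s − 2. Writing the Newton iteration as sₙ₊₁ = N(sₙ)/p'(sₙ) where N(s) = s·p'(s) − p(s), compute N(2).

6

p'(s) = 2s − 1.
N(s) = s·p'(s) − p(s) = s·(2s − 1) − (s^2 − s − 2) = s^2 + 2.
N(2) = 6.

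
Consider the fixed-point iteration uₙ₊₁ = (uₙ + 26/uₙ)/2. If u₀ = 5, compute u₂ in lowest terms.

5201/1020

u₁ = (5 + 26/5)/2 = 51/10.
u₂ = (51/10 + 26/(51/10))/2 = 5201/1020.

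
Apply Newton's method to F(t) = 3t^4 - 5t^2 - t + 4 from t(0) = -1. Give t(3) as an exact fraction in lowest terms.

F'(t) = 12t^3 - 10t - 1.
F(-1) = 3, F'(-1) = -3, so t(1) = (-1) - 3/(-3) = 0.
F(0) = 4, F'(0) = -1, so t(2) = 0 - 4/(-1) = 4.
F(4) = 688, F'(4) = 727, so t(3) = 4 - 688/727 = 2220/727.

2220/727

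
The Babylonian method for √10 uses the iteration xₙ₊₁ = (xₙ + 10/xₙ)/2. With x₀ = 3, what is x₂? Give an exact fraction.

x₁ = (3 + 10/3)/2 = 19/6.
x₂ = (19/6 + 10/(19/6))/2 = 721/228.

721/228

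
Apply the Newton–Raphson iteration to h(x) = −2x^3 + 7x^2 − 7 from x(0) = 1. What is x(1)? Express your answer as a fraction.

5/4

h'(x) = −6x^2 + 14x.
h(1) = −2, h'(1) = 8, so x(1) = 1 − (−2)/8 = 5/4.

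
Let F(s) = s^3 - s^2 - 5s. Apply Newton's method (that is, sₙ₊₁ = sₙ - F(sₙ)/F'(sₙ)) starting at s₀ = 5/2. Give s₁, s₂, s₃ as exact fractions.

F'(s) = 3s^2 - 2s - 5.
F(5/2) = -25/8, F'(5/2) = 35/4, so s₁ = (5/2) - (-25/8)/(35/4) = 20/7.
F(20/7) = 300/343, F'(20/7) = 675/49, so s₂ = (20/7) - (300/343)/(675/49) = 176/63.
F(176/63) = 7568/250047, F'(176/63) = 16969/1323, so s₃ = (176/63) - (7568/250047)/(16969/1323) = 8952064/3207141.

s₁ = 20/7, s₂ = 176/63, s₃ = 8952064/3207141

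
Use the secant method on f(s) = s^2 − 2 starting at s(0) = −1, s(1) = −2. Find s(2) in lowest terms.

f(−1) = −1, f(−2) = 2. s(2) = (−2) − 2·((−2) − (−1))/(2 − (−1)) = −4/3.

−4/3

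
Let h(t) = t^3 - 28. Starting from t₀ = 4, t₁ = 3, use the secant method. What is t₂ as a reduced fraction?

112/37

h(4) = 36, h(3) = -1. t₂ = 3 - (-1)·(3 - 4)/((-1) - 36) = 112/37.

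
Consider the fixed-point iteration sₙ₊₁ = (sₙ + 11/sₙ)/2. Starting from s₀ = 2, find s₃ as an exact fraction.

319201/96240

s₁ = (2 + 11/2)/2 = 15/4.
s₂ = (15/4 + 11/(15/4))/2 = 401/120.
s₃ = (401/120 + 11/(401/120))/2 = 319201/96240.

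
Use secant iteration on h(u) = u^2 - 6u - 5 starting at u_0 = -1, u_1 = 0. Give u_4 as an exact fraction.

h(-1) = 2, h(0) = -5. u_2 = 0 - (-5)·(0 - (-1))/((-5) - 2) = -5/7.
h(0) = -5, h(-5/7) = -10/49. u_3 = (-5/7) - (-10/49)·((-5/7) - 0)/((-10/49) - (-5)) = -35/47.
h(-5/7) = -10/49, h(-35/47) = 50/2209. u_4 = (-35/47) - (50/2209)·((-35/47) - (-5/7))/((50/2209) - (-10/49)) = -910/1227.

-910/1227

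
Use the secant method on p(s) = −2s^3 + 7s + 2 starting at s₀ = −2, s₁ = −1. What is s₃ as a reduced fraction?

−242/95

p(−2) = 4, p(−1) = −3. s₂ = (−1) − (−3)·((−1) − (−2))/((−3) − 4) = −10/7.
p(−1) = −3, p(−10/7) = −744/343. s₃ = (−10/7) − (−744/343)·((−10/7) − (−1))/((−744/343) − (−3)) = −242/95.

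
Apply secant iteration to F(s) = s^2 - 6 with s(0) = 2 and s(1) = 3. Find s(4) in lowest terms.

F(2) = -2, F(3) = 3. s(2) = 3 - 3·(3 - 2)/(3 - (-2)) = 12/5.
F(3) = 3, F(12/5) = -6/25. s(3) = (12/5) - (-6/25)·((12/5) - 3)/((-6/25) - 3) = 22/9.
F(12/5) = -6/25, F(22/9) = -2/81. s(4) = (22/9) - (-2/81)·((22/9) - (12/5))/((-2/81) - (-6/25)) = 267/109.

267/109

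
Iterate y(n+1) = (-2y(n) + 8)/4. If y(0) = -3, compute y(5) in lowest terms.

47/32

y(1) = (-2·(-3) + 8)/4 = 7/2.
y(2) = (-2·(7/2) + 8)/4 = 1/4.
y(3) = (-2·(1/4) + 8)/4 = 15/8.
y(4) = (-2·(15/8) + 8)/4 = 17/16.
y(5) = (-2·(17/16) + 8)/4 = 47/32.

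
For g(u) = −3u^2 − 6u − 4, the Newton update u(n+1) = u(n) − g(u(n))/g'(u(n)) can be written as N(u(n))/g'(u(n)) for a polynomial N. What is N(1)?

g'(u) = −6u − 6.
N(u) = u·g'(u) − g(u) = u·(−6u − 6) − (−3u^2 − 6u − 4) = −3u^2 + 4.
N(1) = 1.

1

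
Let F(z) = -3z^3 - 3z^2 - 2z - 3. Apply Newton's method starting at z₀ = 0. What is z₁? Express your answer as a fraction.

-3/2

F'(z) = -9z^2 - 6z - 2.
F(0) = -3, F'(0) = -2, so z₁ = 0 - (-3)/(-2) = -3/2.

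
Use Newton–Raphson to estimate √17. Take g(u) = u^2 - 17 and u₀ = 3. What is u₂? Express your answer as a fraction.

161/39

g'(u) = 2u.
g(3) = -8, g'(3) = 6, so u₁ = 3 - (-8)/6 = 13/3.
g(13/3) = 16/9, g'(13/3) = 26/3, so u₂ = (13/3) - (16/9)/(26/3) = 161/39.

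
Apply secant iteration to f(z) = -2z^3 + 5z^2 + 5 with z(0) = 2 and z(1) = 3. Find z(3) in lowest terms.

f(2) = 9, f(3) = -4. z(2) = 3 - (-4)·(3 - 2)/((-4) - 9) = 35/13.
f(3) = -4, f(35/13) = 4860/2197. z(3) = (35/13) - (4860/2197)·((35/13) - 3)/((4860/2197) - (-4)) = 2390/853.

2390/853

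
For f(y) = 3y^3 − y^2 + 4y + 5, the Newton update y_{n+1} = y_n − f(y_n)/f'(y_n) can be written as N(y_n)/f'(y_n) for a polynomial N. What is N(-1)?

−12

f'(y) = 9y^2 − 2y + 4.
N(y) = y·f'(y) − f(y) = y·(9y^2 − 2y + 4) − (3y^3 − y^2 + 4y + 5) = 6y^3 − y^2 − 5.
N(-1) = −12.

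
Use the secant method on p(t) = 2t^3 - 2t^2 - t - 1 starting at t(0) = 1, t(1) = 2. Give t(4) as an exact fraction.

2731131/1737353

p(1) = -2, p(2) = 5. t(2) = 2 - 5·(2 - 1)/(5 - (-2)) = 9/7.
p(2) = 5, p(9/7) = -460/343. t(3) = (9/7) - (-460/343)·((9/7) - 2)/((-460/343) - 5) = 125/87.
p(9/7) = -460/343, p(125/87) = -417128/658503. t(4) = (125/87) - (-417128/658503)·((125/87) - (9/7))/((-417128/658503) - (-460/343)) = 2731131/1737353.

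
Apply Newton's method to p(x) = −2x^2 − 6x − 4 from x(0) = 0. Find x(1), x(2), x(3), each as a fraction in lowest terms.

x(1) = −2/3, x(2) = −14/15, x(3) = −254/255

p'(x) = −4x − 6.
p(0) = −4, p'(0) = −6, so x(1) = 0 − (−4)/(−6) = −2/3.
p(−2/3) = −8/9, p'(−2/3) = −10/3, so x(2) = (−2/3) − (−8/9)/(−10/3) = −14/15.
p(−14/15) = −32/225, p'(−14/15) = −34/15, so x(3) = (−14/15) − (−32/225)/(−34/15) = −254/255.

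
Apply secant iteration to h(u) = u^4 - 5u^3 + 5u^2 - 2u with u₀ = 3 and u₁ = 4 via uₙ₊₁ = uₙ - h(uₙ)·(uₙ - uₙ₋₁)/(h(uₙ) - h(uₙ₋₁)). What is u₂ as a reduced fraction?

84/23

h(3) = -15, h(4) = 8. u₂ = 4 - 8·(4 - 3)/(8 - (-15)) = 84/23.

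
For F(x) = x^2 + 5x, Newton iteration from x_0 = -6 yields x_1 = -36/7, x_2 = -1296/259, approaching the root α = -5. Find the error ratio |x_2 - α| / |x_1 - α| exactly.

x_1 - α = -36/7 - (-5) = -36/7 + 5 = -1/7, so |x_1 - α| = 1/7.
x_2 - α = -1296/259 - (-5) = -1296/259 + 5 = -1/259, so |x_2 - α| = 1/259.
Ratio = (1/259) / (1/7) = 1/37.

1/37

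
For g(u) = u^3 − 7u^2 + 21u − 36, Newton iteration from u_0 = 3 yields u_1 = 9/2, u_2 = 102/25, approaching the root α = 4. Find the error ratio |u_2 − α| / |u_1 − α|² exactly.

8/25

u_1 − α = 9/2 − 4 = 1/2, so |u_1 − α| = 1/2.
u_2 − α = 102/25 − 4 = 2/25, so |u_2 − α| = 2/25.
|u_1 − α|² = 1/4.
Ratio = (2/25) / (1/4) = 8/25.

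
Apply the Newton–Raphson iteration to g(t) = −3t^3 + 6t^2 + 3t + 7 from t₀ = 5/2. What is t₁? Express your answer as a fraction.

g'(t) = −9t^2 + 12t + 3.
g(5/2) = 41/8, g'(5/2) = −93/4, so t₁ = (5/2) − (41/8)/(−93/4) = 253/93.

253/93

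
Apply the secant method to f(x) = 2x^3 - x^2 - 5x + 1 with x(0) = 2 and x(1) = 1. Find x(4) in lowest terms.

f(2) = 3, f(1) = -3. x(2) = 1 - (-3)·(1 - 2)/((-3) - 3) = 3/2.
f(1) = -3, f(3/2) = -2. x(3) = (3/2) - (-2)·((3/2) - 1)/((-2) - (-3)) = 5/2.
f(3/2) = -2, f(5/2) = 27/2. x(4) = (5/2) - (27/2)·((5/2) - (3/2))/((27/2) - (-2)) = 101/62.

101/62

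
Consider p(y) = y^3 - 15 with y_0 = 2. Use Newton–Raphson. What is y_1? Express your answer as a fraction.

p'(y) = 3y^2.
p(2) = -7, p'(2) = 12, so y_1 = 2 - (-7)/12 = 31/12.

31/12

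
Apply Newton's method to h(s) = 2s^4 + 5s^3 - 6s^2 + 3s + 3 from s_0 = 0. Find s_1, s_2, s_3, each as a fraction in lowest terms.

s_1 = -1, s_2 = -13/22, s_3 = -107537/228866

h'(s) = 8s^3 + 15s^2 - 12s + 3.
h(0) = 3, h'(0) = 3, so s_1 = 0 - 3/3 = -1.
h(-1) = -9, h'(-1) = 22, so s_2 = (-1) - (-9)/22 = -13/22.
h(-13/22) = -96957/58564, h'(-13/22) = 72821/5324, so s_3 = (-13/22) - (-96957/58564)/(72821/5324) = -107537/228866.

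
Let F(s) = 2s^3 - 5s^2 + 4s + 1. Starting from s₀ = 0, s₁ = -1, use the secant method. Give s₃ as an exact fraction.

F(0) = 1, F(-1) = -10. s₂ = (-1) - (-10)·((-1) - 0)/((-10) - 1) = -1/11.
F(-1) = -10, F(-1/11) = 790/1331. s₃ = (-1/11) - (790/1331)·((-1/11) - (-1))/((790/1331) - (-10)) = -20/141.

-20/141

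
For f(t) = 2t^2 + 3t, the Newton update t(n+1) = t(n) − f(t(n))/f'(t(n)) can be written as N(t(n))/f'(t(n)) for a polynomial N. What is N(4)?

f'(t) = 4t + 3.
N(t) = t·f'(t) − f(t) = t·(4t + 3) − (2t^2 + 3t) = 2t^2.
N(4) = 32.

32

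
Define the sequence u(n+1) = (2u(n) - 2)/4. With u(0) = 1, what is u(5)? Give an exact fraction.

-15/16

u(1) = (2·1 - 2)/4 = 0.
u(2) = (2·0 - 2)/4 = -1/2.
u(3) = (2·(-1/2) - 2)/4 = -3/4.
u(4) = (2·(-3/4) - 2)/4 = -7/8.
u(5) = (2·(-7/8) - 2)/4 = -15/16.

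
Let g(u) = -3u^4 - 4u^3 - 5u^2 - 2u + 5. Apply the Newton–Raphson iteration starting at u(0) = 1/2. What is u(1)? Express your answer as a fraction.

g'(u) = -12u^3 - 12u^2 - 10u - 2.
g(1/2) = 33/16, g'(1/2) = -23/2, so u(1) = (1/2) - (33/16)/(-23/2) = 125/184.

125/184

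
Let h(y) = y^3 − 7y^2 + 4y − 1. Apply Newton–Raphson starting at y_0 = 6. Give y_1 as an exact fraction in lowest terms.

181/28

h'(y) = 3y^2 − 14y + 4.
h(6) = −13, h'(6) = 28, so y_1 = 6 − (−13)/28 = 181/28.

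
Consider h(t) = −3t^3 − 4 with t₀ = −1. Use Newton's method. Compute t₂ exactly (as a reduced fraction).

−743/675

h'(t) = −9t^2.
h(−1) = −1, h'(−1) = −9, so t₁ = (−1) − (−1)/(−9) = −10/9.
h(−10/9) = 28/243, h'(−10/9) = −100/9, so t₂ = (−10/9) − (28/243)/(−100/9) = −743/675.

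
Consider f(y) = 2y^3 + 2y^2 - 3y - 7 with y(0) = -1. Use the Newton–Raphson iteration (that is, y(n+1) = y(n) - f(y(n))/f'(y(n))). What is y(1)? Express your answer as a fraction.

f'(y) = 6y^2 + 4y - 3.
f(-1) = -4, f'(-1) = -1, so y(1) = (-1) - (-4)/(-1) = -5.

-5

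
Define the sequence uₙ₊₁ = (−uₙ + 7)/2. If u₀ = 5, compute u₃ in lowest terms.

2

u₁ = (−5 + 7)/2 = 1.
u₂ = (−1 + 7)/2 = 3.
u₃ = (−3 + 7)/2 = 2.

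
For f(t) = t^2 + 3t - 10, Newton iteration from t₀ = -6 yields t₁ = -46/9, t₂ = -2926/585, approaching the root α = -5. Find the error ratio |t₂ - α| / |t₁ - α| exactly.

t₁ - α = -46/9 - (-5) = -46/9 + 5 = -1/9, so |t₁ - α| = 1/9.
t₂ - α = -2926/585 - (-5) = -2926/585 + 5 = -1/585, so |t₂ - α| = 1/585.
Ratio = (1/585) / (1/9) = 1/65.

1/65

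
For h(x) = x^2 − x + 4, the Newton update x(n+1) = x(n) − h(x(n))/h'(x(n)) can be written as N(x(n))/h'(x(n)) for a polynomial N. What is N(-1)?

−3

h'(x) = 2x − 1.
N(x) = x·h'(x) − h(x) = x·(2x − 1) − (x^2 − x + 4) = x^2 − 4.
N(-1) = −3.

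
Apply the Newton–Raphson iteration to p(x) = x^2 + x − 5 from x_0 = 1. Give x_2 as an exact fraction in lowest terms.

9/5

p'(x) = 2x + 1.
p(1) = −3, p'(1) = 3, so x_1 = 1 − (−3)/3 = 2.
p(2) = 1, p'(2) = 5, so x_2 = 2 − 1/5 = 9/5.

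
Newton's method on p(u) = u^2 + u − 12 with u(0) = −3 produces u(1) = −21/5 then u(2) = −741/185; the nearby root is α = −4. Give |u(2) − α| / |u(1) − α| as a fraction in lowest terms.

1/37

u(1) − α = −21/5 − (−4) = −21/5 + 4 = −1/5, so |u(1) − α| = 1/5.
u(2) − α = −741/185 − (−4) = −741/185 + 4 = −1/185, so |u(2) − α| = 1/185.
Ratio = (1/185) / (1/5) = 1/37.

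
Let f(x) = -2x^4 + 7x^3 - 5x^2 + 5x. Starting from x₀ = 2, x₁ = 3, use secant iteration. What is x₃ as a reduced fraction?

629280/214673

f(2) = 14, f(3) = -3. x₂ = 3 - (-3)·(3 - 2)/((-3) - 14) = 48/17.
f(3) = -3, f(48/17) = 393456/83521. x₃ = (48/17) - (393456/83521)·((48/17) - 3)/((393456/83521) - (-3)) = 629280/214673.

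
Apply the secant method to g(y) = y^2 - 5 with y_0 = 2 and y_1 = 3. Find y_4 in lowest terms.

161/72

g(2) = -1, g(3) = 4. y_2 = 3 - 4·(3 - 2)/(4 - (-1)) = 11/5.
g(3) = 4, g(11/5) = -4/25. y_3 = (11/5) - (-4/25)·((11/5) - 3)/((-4/25) - 4) = 29/13.
g(11/5) = -4/25, g(29/13) = -4/169. y_4 = (29/13) - (-4/169)·((29/13) - (11/5))/((-4/169) - (-4/25)) = 161/72.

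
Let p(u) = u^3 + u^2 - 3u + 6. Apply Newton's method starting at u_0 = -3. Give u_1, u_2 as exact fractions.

p'(u) = 3u^2 + 2u - 3.
p(-3) = -3, p'(-3) = 18, so u_1 = (-3) - (-3)/18 = -17/6.
p(-17/6) = -47/216, p'(-17/6) = 185/12, so u_2 = (-17/6) - (-47/216)/(185/12) = -4694/1665.

u_1 = -17/6, u_2 = -4694/1665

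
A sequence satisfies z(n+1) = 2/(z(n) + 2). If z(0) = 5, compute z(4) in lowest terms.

z(1) = 2/(5 + 2) = 2/7.
z(2) = 2/(2/7 + 2) = 7/8.
z(3) = 2/(7/8 + 2) = 16/23.
z(4) = 2/(16/23 + 2) = 23/31.

23/31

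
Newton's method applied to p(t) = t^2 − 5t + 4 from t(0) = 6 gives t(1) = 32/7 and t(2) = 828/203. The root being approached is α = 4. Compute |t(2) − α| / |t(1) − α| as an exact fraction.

4/29

t(1) − α = 32/7 − 4 = 4/7, so |t(1) − α| = 4/7.
t(2) − α = 828/203 − 4 = 16/203, so |t(2) − α| = 16/203.
Ratio = (16/203) / (4/7) = 4/29.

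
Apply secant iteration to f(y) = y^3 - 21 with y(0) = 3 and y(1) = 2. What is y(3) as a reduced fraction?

f(3) = 6, f(2) = -13. y(2) = 2 - (-13)·(2 - 3)/((-13) - 6) = 51/19.
f(2) = -13, f(51/19) = -11388/6859. y(3) = (51/19) - (-11388/6859)·((51/19) - 2)/((-11388/6859) - (-13)) = 16659/5983.

16659/5983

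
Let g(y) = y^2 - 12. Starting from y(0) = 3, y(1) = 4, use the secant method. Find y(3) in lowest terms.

g(3) = -3, g(4) = 4. y(2) = 4 - 4·(4 - 3)/(4 - (-3)) = 24/7.
g(4) = 4, g(24/7) = -12/49. y(3) = (24/7) - (-12/49)·((24/7) - 4)/((-12/49) - 4) = 45/13.

45/13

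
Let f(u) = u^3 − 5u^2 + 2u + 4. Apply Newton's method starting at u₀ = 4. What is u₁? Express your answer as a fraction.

22/5

f'(u) = 3u^2 − 10u + 2.
f(4) = −4, f'(4) = 10, so u₁ = 4 − (−4)/10 = 22/5.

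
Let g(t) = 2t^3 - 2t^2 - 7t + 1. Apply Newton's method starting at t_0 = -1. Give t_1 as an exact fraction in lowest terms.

g'(t) = 6t^2 - 4t - 7.
g(-1) = 4, g'(-1) = 3, so t_1 = (-1) - 4/3 = -7/3.

-7/3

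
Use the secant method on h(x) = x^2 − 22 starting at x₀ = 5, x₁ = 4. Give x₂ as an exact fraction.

14/3

h(5) = 3, h(4) = −6. x₂ = 4 − (−6)·(4 − 5)/((−6) − 3) = 14/3.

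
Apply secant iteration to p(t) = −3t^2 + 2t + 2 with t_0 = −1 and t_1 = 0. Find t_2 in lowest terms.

p(−1) = −3, p(0) = 2. t_2 = 0 − 2·(0 − (−1))/(2 − (−3)) = −2/5.

−2/5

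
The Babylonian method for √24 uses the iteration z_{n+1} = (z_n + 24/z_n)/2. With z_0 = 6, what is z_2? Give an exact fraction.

z_1 = (6 + 24/6)/2 = 5.
z_2 = (5 + 24/5)/2 = 49/10.

49/10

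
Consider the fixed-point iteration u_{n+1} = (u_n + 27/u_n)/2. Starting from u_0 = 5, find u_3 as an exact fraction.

3650401/702520

u_1 = (5 + 27/5)/2 = 26/5.
u_2 = (26/5 + 27/(26/5))/2 = 1351/260.
u_3 = (1351/260 + 27/(1351/260))/2 = 3650401/702520.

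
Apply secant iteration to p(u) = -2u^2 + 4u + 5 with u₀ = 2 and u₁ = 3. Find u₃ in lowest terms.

p(2) = 5, p(3) = -1. u₂ = 3 - (-1)·(3 - 2)/((-1) - 5) = 17/6.
p(3) = -1, p(17/6) = 5/18. u₃ = (17/6) - (5/18)·((17/6) - 3)/((5/18) - (-1)) = 66/23.

66/23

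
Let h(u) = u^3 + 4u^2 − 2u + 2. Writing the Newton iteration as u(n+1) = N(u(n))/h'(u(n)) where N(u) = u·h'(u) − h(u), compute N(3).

88

h'(u) = 3u^2 + 8u − 2.
N(u) = u·h'(u) − h(u) = u·(3u^2 + 8u − 2) − (u^3 + 4u^2 − 2u + 2) = 2u^3 + 4u^2 − 2.
N(3) = 88.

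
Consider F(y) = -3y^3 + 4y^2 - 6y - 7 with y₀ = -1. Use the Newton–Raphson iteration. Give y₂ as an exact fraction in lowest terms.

F'(y) = -9y^2 + 8y - 6.
F(-1) = 6, F'(-1) = -23, so y₁ = (-1) - 6/(-23) = -17/23.
F(-17/23) = 10116/12167, F'(-17/23) = -8903/529, so y₂ = (-17/23) - (10116/12167)/(-8903/529) = -141235/204769.

-141235/204769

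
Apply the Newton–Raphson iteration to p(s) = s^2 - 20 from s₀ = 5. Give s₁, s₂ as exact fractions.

p'(s) = 2s.
p(5) = 5, p'(5) = 10, so s₁ = 5 - 5/10 = 9/2.
p(9/2) = 1/4, p'(9/2) = 9, so s₂ = (9/2) - (1/4)/9 = 161/36.

s₁ = 9/2, s₂ = 161/36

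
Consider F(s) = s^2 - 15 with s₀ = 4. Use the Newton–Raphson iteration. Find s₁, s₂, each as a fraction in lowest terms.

F'(s) = 2s.
F(4) = 1, F'(4) = 8, so s₁ = 4 - 1/8 = 31/8.
F(31/8) = 1/64, F'(31/8) = 31/4, so s₂ = (31/8) - (1/64)/(31/4) = 1921/496.

s₁ = 31/8, s₂ = 1921/496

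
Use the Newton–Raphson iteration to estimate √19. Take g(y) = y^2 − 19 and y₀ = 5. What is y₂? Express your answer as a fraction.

g'(y) = 2y.
g(5) = 6, g'(5) = 10, so y₁ = 5 − 6/10 = 22/5.
g(22/5) = 9/25, g'(22/5) = 44/5, so y₂ = (22/5) − (9/25)/(44/5) = 959/220.

959/220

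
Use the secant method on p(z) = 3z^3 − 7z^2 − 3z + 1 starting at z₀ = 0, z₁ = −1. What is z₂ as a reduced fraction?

p(0) = 1, p(−1) = −6. z₂ = (−1) − (−6)·((−1) − 0)/((−6) − 1) = −1/7.

−1/7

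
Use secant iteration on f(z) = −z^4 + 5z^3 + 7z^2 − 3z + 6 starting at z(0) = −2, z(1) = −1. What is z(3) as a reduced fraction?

−20622/9637

f(−2) = −16, f(−1) = 10. z(2) = (−1) − 10·((−1) − (−2))/(10 − (−16)) = −18/13.
f(−1) = 10, f(−18/13) = 189240/28561. z(3) = (−18/13) − (189240/28561)·((−18/13) − (−1))/((189240/28561) − 10) = −20622/9637.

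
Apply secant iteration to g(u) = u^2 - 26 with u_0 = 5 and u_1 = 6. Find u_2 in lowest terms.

56/11

g(5) = -1, g(6) = 10. u_2 = 6 - 10·(6 - 5)/(10 - (-1)) = 56/11.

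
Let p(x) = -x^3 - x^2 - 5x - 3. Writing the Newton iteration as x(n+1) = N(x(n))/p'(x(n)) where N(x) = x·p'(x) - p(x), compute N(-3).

48

p'(x) = -3x^2 - 2x - 5.
N(x) = x·p'(x) - p(x) = x·(-3x^2 - 2x - 5) - (-x^3 - x^2 - 5x - 3) = -2x^3 - x^2 + 3.
N(-3) = 48.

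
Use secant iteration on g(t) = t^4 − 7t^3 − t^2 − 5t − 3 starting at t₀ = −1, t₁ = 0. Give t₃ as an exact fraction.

g(−1) = 9, g(0) = −3. t₂ = 0 − (−3)·(0 − (−1))/((−3) − 9) = −1/4.
g(0) = −3, g(−1/4) = −435/256. t₃ = (−1/4) − (−435/256)·((−1/4) − 0)/((−435/256) − (−3)) = −64/111.

−64/111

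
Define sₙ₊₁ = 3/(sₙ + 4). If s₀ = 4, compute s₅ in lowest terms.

2283/3536

s₁ = 3/(4 + 4) = 3/8.
s₂ = 3/(3/8 + 4) = 24/35.
s₃ = 3/(24/35 + 4) = 105/164.
s₄ = 3/(105/164 + 4) = 492/761.
s₅ = 3/(492/761 + 4) = 2283/3536.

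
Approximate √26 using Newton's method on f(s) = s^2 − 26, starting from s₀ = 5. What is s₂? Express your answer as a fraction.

f'(s) = 2s.
f(5) = −1, f'(5) = 10, so s₁ = 5 − (−1)/10 = 51/10.
f(51/10) = 1/100, f'(51/10) = 51/5, so s₂ = (51/10) − (1/100)/(51/5) = 5201/1020.

5201/1020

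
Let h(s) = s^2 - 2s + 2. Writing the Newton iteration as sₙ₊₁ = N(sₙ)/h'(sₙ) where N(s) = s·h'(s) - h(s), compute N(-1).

-1

h'(s) = 2s - 2.
N(s) = s·h'(s) - h(s) = s·(2s - 2) - (s^2 - 2s + 2) = s^2 - 2.
N(-1) = -1.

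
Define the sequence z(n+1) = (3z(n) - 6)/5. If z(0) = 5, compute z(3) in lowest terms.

-159/125

z(1) = (3·5 - 6)/5 = 9/5.
z(2) = (3·(9/5) - 6)/5 = -3/25.
z(3) = (3·(-3/25) - 6)/5 = -159/125.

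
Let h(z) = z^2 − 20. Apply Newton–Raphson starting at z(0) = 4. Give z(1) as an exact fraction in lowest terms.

h'(z) = 2z.
h(4) = −4, h'(4) = 8, so z(1) = 4 − (−4)/8 = 9/2.

9/2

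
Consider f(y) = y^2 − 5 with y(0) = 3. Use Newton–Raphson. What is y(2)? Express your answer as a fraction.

f'(y) = 2y.
f(3) = 4, f'(3) = 6, so y(1) = 3 − 4/6 = 7/3.
f(7/3) = 4/9, f'(7/3) = 14/3, so y(2) = (7/3) − (4/9)/(14/3) = 47/21.

47/21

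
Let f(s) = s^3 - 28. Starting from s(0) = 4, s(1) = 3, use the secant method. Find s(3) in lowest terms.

113260/37297

f(4) = 36, f(3) = -1. s(2) = 3 - (-1)·(3 - 4)/((-1) - 36) = 112/37.
f(3) = -1, f(112/37) = -13356/50653. s(3) = (112/37) - (-13356/50653)·((112/37) - 3)/((-13356/50653) - (-1)) = 113260/37297.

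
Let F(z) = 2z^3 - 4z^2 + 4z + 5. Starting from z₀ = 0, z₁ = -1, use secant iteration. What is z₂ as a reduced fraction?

-1/2

F(0) = 5, F(-1) = -5. z₂ = (-1) - (-5)·((-1) - 0)/((-5) - 5) = -1/2.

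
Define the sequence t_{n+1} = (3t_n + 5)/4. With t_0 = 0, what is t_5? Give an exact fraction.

3905/1024

t_1 = (3·0 + 5)/4 = 5/4.
t_2 = (3·(5/4) + 5)/4 = 35/16.
t_3 = (3·(35/16) + 5)/4 = 185/64.
t_4 = (3·(185/64) + 5)/4 = 875/256.
t_5 = (3·(875/256) + 5)/4 = 3905/1024.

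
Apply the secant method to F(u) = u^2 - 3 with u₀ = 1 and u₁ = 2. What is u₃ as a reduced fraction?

19/11

F(1) = -2, F(2) = 1. u₂ = 2 - 1·(2 - 1)/(1 - (-2)) = 5/3.
F(2) = 1, F(5/3) = -2/9. u₃ = (5/3) - (-2/9)·((5/3) - 2)/((-2/9) - 1) = 19/11.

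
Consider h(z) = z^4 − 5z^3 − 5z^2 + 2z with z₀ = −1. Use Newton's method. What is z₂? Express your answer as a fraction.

h'(z) = 4z^3 − 15z^2 − 10z + 2.
h(−1) = −1, h'(−1) = −7, so z₁ = (−1) − (−1)/(−7) = −8/7.
h(−8/7) = 848/2401, h'(−8/7) = −4162/343, so z₂ = (−8/7) − (848/2401)/(−4162/343) = −16224/14567.

−16224/14567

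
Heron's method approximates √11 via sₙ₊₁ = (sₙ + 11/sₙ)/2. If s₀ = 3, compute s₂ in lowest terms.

199/60

s₁ = (3 + 11/3)/2 = 10/3.
s₂ = (10/3 + 11/(10/3))/2 = 199/60.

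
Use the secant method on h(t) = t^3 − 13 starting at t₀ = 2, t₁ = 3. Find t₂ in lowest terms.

43/19

h(2) = −5, h(3) = 14. t₂ = 3 − 14·(3 − 2)/(14 − (−5)) = 43/19.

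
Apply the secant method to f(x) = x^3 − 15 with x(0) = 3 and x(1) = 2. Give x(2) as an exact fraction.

f(3) = 12, f(2) = −7. x(2) = 2 − (−7)·(2 − 3)/((−7) − 12) = 45/19.

45/19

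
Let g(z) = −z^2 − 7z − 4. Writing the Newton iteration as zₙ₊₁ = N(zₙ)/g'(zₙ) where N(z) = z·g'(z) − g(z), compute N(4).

g'(z) = −2z − 7.
N(z) = z·g'(z) − g(z) = z·(−2z − 7) − (−z^2 − 7z − 4) = −z^2 + 4.
N(4) = −12.

−12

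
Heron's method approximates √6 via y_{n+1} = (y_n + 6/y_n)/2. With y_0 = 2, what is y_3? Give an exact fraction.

4801/1960

y_1 = (2 + 6/2)/2 = 5/2.
y_2 = (5/2 + 6/(5/2))/2 = 49/20.
y_3 = (49/20 + 6/(49/20))/2 = 4801/1960.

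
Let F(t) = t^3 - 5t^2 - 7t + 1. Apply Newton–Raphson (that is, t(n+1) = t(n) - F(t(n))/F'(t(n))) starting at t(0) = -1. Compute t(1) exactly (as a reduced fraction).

F'(t) = 3t^2 - 10t - 7.
F(-1) = 2, F'(-1) = 6, so t(1) = (-1) - 2/6 = -4/3.

-4/3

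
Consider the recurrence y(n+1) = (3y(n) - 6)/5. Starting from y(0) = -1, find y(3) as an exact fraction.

y(1) = (3·(-1) - 6)/5 = -9/5.
y(2) = (3·(-9/5) - 6)/5 = -57/25.
y(3) = (3·(-57/25) - 6)/5 = -321/125.

-321/125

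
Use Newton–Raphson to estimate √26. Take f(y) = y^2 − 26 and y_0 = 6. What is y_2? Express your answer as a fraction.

f'(y) = 2y.
f(6) = 10, f'(6) = 12, so y_1 = 6 − 10/12 = 31/6.
f(31/6) = 25/36, f'(31/6) = 31/3, so y_2 = (31/6) − (25/36)/(31/3) = 1897/372.

1897/372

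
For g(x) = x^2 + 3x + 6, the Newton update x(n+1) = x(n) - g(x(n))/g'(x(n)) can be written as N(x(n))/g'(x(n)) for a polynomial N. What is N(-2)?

g'(x) = 2x + 3.
N(x) = x·g'(x) - g(x) = x·(2x + 3) - (x^2 + 3x + 6) = x^2 - 6.
N(-2) = -2.

-2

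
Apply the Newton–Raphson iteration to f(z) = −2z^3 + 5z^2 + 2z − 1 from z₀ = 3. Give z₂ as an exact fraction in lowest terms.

f'(z) = −6z^2 + 10z + 2.
f(3) = −4, f'(3) = −22, so z₁ = 3 − (−4)/(−22) = 31/11.
f(31/11) = −556/1331, f'(31/11) = −2114/121, so z₂ = (31/11) − (−556/1331)/(−2114/121) = 32489/11627.

32489/11627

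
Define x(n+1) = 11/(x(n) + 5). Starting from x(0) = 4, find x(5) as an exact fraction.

27621/16724

x(1) = 11/(4 + 5) = 11/9.
x(2) = 11/(11/9 + 5) = 99/56.
x(3) = 11/(99/56 + 5) = 616/379.
x(4) = 11/(616/379 + 5) = 4169/2511.
x(5) = 11/(4169/2511 + 5) = 27621/16724.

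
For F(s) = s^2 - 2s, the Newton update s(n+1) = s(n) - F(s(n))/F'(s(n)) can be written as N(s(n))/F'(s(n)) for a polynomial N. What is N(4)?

F'(s) = 2s - 2.
N(s) = s·F'(s) - F(s) = s·(2s - 2) - (s^2 - 2s) = s^2.
N(4) = 16.

16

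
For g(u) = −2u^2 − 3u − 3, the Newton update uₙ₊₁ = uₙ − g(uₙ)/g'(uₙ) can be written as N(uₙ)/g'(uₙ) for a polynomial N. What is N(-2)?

g'(u) = −4u − 3.
N(u) = u·g'(u) − g(u) = u·(−4u − 3) − (−2u^2 − 3u − 3) = −2u^2 + 3.
N(-2) = −5.

−5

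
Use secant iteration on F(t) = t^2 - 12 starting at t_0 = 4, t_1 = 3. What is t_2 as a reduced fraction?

24/7

F(4) = 4, F(3) = -3. t_2 = 3 - (-3)·(3 - 4)/((-3) - 4) = 24/7.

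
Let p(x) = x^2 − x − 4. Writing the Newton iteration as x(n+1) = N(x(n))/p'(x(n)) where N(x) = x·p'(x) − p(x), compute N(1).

p'(x) = 2x − 1.
N(x) = x·p'(x) − p(x) = x·(2x − 1) − (x^2 − x − 4) = x^2 + 4.
N(1) = 5.

5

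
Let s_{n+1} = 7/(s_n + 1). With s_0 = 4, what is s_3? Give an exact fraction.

84/47

s_1 = 7/(4 + 1) = 7/5.
s_2 = 7/(7/5 + 1) = 35/12.
s_3 = 7/(35/12 + 1) = 84/47.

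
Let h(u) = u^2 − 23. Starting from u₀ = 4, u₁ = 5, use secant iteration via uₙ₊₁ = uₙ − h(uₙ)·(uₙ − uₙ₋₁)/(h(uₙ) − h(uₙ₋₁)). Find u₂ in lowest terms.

43/9

h(4) = −7, h(5) = 2. u₂ = 5 − 2·(5 − 4)/(2 − (−7)) = 43/9.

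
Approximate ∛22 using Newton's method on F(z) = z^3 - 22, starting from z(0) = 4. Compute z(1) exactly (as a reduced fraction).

F'(z) = 3z^2.
F(4) = 42, F'(4) = 48, so z(1) = 4 - 42/48 = 25/8.

25/8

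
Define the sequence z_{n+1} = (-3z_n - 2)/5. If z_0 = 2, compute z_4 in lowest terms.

z_1 = (-3·2 - 2)/5 = -8/5.
z_2 = (-3·(-8/5) - 2)/5 = 14/25.
z_3 = (-3·(14/25) - 2)/5 = -92/125.
z_4 = (-3·(-92/125) - 2)/5 = 26/625.

26/625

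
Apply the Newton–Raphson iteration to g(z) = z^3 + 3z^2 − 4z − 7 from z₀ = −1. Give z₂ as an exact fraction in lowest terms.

g'(z) = 3z^2 + 6z − 4.
g(−1) = −1, g'(−1) = −7, so z₁ = (−1) − (−1)/(−7) = −8/7.
g(−8/7) = −1/343, g'(−8/7) = −340/49, so z₂ = (−8/7) − (−1/343)/(−340/49) = −2721/2380.

−2721/2380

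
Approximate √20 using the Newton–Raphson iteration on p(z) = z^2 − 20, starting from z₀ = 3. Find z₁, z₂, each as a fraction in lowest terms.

z₁ = 29/6, z₂ = 1561/348

p'(z) = 2z.
p(3) = −11, p'(3) = 6, so z₁ = 3 − (−11)/6 = 29/6.
p(29/6) = 121/36, p'(29/6) = 29/3, so z₂ = (29/6) − (121/36)/(29/3) = 1561/348.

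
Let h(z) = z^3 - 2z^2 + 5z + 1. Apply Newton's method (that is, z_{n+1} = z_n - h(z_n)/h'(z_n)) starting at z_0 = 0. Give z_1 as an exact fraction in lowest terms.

-1/5

h'(z) = 3z^2 - 4z + 5.
h(0) = 1, h'(0) = 5, so z_1 = 0 - 1/5 = -1/5.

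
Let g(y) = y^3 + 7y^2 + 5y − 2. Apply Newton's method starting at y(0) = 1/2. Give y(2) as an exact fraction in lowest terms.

364886/1285047

g'(y) = 3y^2 + 14y + 5.
g(1/2) = 19/8, g'(1/2) = 51/4, so y(1) = (1/2) − (19/8)/(51/4) = 16/51.
g(16/51) = 38266/132651, g'(16/51) = 8399/867, so y(2) = (16/51) − (38266/132651)/(8399/867) = 364886/1285047.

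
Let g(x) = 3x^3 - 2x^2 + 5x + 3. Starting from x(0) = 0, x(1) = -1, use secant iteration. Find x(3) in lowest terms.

g(0) = 3, g(-1) = -7. x(2) = (-1) - (-7)·((-1) - 0)/((-7) - 3) = -3/10.
g(-1) = -7, g(-3/10) = 1239/1000. x(3) = (-3/10) - (1239/1000)·((-3/10) - (-1))/((1239/1000) - (-7)) = -477/1177.

-477/1177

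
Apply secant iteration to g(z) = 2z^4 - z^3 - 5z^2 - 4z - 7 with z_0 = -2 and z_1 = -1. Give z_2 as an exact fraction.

g(-2) = 21, g(-1) = -5. z_2 = (-1) - (-5)·((-1) - (-2))/((-5) - 21) = -31/26.

-31/26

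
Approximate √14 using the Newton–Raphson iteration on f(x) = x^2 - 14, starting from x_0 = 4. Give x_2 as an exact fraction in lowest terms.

f'(x) = 2x.
f(4) = 2, f'(4) = 8, so x_1 = 4 - 2/8 = 15/4.
f(15/4) = 1/16, f'(15/4) = 15/2, so x_2 = (15/4) - (1/16)/(15/2) = 449/120.

449/120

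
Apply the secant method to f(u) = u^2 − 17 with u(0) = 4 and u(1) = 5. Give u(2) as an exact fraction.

f(4) = −1, f(5) = 8. u(2) = 5 − 8·(5 − 4)/(8 − (−1)) = 37/9.

37/9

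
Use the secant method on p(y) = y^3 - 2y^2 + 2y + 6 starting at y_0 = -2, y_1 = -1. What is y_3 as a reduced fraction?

p(-2) = -14, p(-1) = 1. y_2 = (-1) - 1·((-1) - (-2))/(1 - (-14)) = -16/15.
p(-1) = 1, p(-16/15) = 1274/3375. y_3 = (-16/15) - (1274/3375)·((-16/15) - (-1))/((1274/3375) - 1) = -2326/2101.

-2326/2101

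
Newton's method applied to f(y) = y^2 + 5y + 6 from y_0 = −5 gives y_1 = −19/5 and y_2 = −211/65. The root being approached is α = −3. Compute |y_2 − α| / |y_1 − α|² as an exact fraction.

y_1 − α = −19/5 − (−3) = −19/5 + 3 = −4/5, so |y_1 − α| = 4/5.
y_2 − α = −211/65 − (−3) = −211/65 + 3 = −16/65, so |y_2 − α| = 16/65.
|y_1 − α|² = 16/25.
Ratio = (16/65) / (16/25) = 5/13.

5/13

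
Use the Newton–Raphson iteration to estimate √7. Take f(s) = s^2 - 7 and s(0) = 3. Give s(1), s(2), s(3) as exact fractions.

s(1) = 8/3, s(2) = 127/48, s(3) = 32257/12192

f'(s) = 2s.
f(3) = 2, f'(3) = 6, so s(1) = 3 - 2/6 = 8/3.
f(8/3) = 1/9, f'(8/3) = 16/3, so s(2) = (8/3) - (1/9)/(16/3) = 127/48.
f(127/48) = 1/2304, f'(127/48) = 127/24, so s(3) = (127/48) - (1/2304)/(127/24) = 32257/12192.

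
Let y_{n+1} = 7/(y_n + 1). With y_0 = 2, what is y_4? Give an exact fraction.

y_1 = 7/(2 + 1) = 7/3.
y_2 = 7/(7/3 + 1) = 21/10.
y_3 = 7/(21/10 + 1) = 70/31.
y_4 = 7/(70/31 + 1) = 217/101.

217/101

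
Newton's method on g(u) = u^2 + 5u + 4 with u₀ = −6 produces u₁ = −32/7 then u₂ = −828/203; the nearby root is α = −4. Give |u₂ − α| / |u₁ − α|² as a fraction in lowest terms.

7/29

u₁ − α = −32/7 − (−4) = −32/7 + 4 = −4/7, so |u₁ − α| = 4/7.
u₂ − α = −828/203 − (−4) = −828/203 + 4 = −16/203, so |u₂ − α| = 16/203.
|u₁ − α|² = 16/49.
Ratio = (16/203) / (16/49) = 7/29.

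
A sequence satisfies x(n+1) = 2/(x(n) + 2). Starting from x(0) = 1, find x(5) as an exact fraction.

x(1) = 2/(1 + 2) = 2/3.
x(2) = 2/(2/3 + 2) = 3/4.
x(3) = 2/(3/4 + 2) = 8/11.
x(4) = 2/(8/11 + 2) = 11/15.
x(5) = 2/(11/15 + 2) = 30/41.

30/41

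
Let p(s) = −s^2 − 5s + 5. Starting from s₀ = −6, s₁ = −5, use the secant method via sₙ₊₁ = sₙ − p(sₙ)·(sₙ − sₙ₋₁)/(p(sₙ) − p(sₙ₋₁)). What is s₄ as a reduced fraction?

−1645/281

p(−6) = −1, p(−5) = 5. s₂ = (−5) − 5·((−5) − (−6))/(5 − (−1)) = −35/6.
p(−5) = 5, p(−35/6) = 5/36. s₃ = (−35/6) − (5/36)·((−35/6) − (−5))/((5/36) − 5) = −41/7.
p(−35/6) = 5/36, p(−41/7) = −1/49. s₄ = (−41/7) − (−1/49)·((−41/7) − (−35/6))/((−1/49) − (5/36)) = −1645/281.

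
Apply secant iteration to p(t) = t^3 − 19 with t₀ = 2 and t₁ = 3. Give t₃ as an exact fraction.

22441/8443

p(2) = −11, p(3) = 8. t₂ = 3 − 8·(3 − 2)/(8 − (−11)) = 49/19.
p(3) = 8, p(49/19) = −12672/6859. t₃ = (49/19) − (−12672/6859)·((49/19) − 3)/((−12672/6859) − 8) = 22441/8443.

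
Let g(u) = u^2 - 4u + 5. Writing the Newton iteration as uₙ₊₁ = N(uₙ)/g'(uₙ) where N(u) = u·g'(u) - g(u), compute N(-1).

g'(u) = 2u - 4.
N(u) = u·g'(u) - g(u) = u·(2u - 4) - (u^2 - 4u + 5) = u^2 - 5.
N(-1) = -4.

-4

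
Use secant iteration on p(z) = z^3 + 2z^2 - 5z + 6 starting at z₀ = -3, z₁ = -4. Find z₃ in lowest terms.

p(-3) = 12, p(-4) = -6. z₂ = (-4) - (-6)·((-4) - (-3))/((-6) - 12) = -11/3.
p(-4) = -6, p(-11/3) = 52/27. z₃ = (-11/3) - (52/27)·((-11/3) - (-4))/((52/27) - (-6)) = -401/107.

-401/107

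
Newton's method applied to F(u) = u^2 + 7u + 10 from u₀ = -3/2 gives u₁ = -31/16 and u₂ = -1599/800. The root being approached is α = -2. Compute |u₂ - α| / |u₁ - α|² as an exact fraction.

u₁ - α = -31/16 - (-2) = -31/16 + 2 = 1/16, so |u₁ - α| = 1/16.
u₂ - α = -1599/800 - (-2) = -1599/800 + 2 = 1/800, so |u₂ - α| = 1/800.
|u₁ - α|² = 1/256.
Ratio = (1/800) / (1/256) = 8/25.

8/25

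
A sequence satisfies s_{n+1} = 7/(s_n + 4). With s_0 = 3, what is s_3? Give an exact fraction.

s_1 = 7/(3 + 4) = 1.
s_2 = 7/(1 + 4) = 7/5.
s_3 = 7/(7/5 + 4) = 35/27.

35/27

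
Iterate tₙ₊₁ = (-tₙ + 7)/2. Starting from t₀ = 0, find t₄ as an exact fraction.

35/16

t₁ = (-0 + 7)/2 = 7/2.
t₂ = (-(7/2) + 7)/2 = 7/4.
t₃ = (-(7/4) + 7)/2 = 21/8.
t₄ = (-(21/8) + 7)/2 = 35/16.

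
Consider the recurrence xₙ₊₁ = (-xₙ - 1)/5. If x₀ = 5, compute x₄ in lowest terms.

x₁ = (-5 - 1)/5 = -6/5.
x₂ = (-(-6/5) - 1)/5 = 1/25.
x₃ = (-(1/25) - 1)/5 = -26/125.
x₄ = (-(-26/125) - 1)/5 = -99/625.

-99/625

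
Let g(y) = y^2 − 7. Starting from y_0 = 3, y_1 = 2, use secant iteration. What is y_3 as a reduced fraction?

61/23

g(3) = 2, g(2) = −3. y_2 = 2 − (−3)·(2 − 3)/((−3) − 2) = 13/5.
g(2) = −3, g(13/5) = −6/25. y_3 = (13/5) − (−6/25)·((13/5) − 2)/((−6/25) − (−3)) = 61/23.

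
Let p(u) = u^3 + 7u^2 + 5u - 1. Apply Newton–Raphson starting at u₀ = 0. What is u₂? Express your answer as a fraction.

9/55

p'(u) = 3u^2 + 14u + 5.
p(0) = -1, p'(0) = 5, so u₁ = 0 - (-1)/5 = 1/5.
p(1/5) = 36/125, p'(1/5) = 198/25, so u₂ = (1/5) - (36/125)/(198/25) = 9/55.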